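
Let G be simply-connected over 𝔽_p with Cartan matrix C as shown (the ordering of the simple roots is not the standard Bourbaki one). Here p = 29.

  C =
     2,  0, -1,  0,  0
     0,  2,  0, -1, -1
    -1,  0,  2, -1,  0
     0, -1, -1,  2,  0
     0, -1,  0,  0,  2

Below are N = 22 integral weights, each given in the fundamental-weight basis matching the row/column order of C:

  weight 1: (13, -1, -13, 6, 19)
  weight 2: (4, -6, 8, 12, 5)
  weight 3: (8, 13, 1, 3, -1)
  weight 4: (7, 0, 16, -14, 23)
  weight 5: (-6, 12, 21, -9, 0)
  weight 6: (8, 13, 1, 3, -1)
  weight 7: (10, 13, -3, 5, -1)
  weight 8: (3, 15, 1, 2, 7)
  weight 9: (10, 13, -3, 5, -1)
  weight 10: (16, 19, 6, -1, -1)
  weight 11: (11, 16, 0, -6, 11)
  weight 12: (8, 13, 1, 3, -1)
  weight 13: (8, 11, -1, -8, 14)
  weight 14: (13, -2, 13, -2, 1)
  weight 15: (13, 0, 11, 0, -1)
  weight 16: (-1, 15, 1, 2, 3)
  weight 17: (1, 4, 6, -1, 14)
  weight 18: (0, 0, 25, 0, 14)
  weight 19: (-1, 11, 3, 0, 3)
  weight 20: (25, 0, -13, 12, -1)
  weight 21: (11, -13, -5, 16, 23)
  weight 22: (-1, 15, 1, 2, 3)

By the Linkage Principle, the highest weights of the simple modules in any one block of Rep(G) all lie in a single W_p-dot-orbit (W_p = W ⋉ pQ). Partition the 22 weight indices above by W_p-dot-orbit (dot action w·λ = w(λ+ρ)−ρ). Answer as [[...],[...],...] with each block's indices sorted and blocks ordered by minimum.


Dynkin diagram of C (from the 8 off-diagonal −1 entries): A_5.

Folding the 22 weights λ_j+ρ into Ā_29 (reps in the given 5-coord order):

    [1] (2, 5, 7, 0, 15)
    [2] (5, 5, 9, 8, 1)
    [3] (9, 14, 2, 4, 0)
    [4] (0, 12, 4, 1, 4)
    [5] (5, 5, 9, 8, 1)
    [6] (9, 14, 2, 4, 0)
    [7] (9, 14, 2, 4, 0)
    [8] (0, 16, 2, 3, 4)
    [9] (9, 14, 2, 4, 0)
    [10] (2, 5, 7, 0, 15)
    [11] (0, 12, 4, 1, 4)
    [12] (9, 14, 2, 4, 0)
    [13] (2, 5, 7, 0, 15)
    [14] (14, 1, 12, 1, 0)
    [15] (14, 1, 12, 1, 0)
    [16] (0, 16, 2, 3, 4)
    [17] (2, 5, 7, 0, 15)
    [18] (14, 1, 12, 1, 0)
    [19] (0, 12, 4, 1, 4)
    [20] (14, 1, 12, 1, 0)
    [21] (0, 12, 4, 1, 4)
    [22] (0, 16, 2, 3, 4)

6 distinct reps among the 22 weights ⇒ 6 W_29-linkage classes:

[[1, 10, 13, 17], [2, 5], [3, 6, 7, 9, 12], [4, 11, 19, 21], [8, 16, 22], [14, 15, 18, 20]]


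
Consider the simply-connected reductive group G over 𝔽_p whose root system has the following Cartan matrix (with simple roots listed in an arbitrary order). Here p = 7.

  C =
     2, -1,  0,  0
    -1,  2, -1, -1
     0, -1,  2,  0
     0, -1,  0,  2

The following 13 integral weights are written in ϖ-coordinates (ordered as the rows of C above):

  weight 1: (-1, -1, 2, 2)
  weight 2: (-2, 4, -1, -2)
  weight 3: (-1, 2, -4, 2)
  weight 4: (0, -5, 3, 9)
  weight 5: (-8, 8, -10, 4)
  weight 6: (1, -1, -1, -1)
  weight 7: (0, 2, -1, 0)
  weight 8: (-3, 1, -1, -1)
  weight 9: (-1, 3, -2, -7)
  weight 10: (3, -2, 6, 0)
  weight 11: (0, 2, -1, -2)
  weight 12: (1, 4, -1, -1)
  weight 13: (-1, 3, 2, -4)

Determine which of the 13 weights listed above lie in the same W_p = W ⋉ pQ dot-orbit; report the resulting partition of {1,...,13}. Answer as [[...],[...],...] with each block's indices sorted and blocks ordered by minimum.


D_4 Cartan matrix, 4 simple roots permuted; ρ=(1,1,1,1).

W_7-reps of the 13 weights in Ā_7 (same 4-coord order as C):

  λ_1+ρ ↦ (0, 0, 3, 3)
  λ_2+ρ ↦ (1, 2, 0, 1)
  λ_3+ρ ↦ (0, 0, 3, 3)
  λ_4+ρ ↦ (0, 0, 3, 3)
  λ_5+ρ ↦ (2, 0, 0, 0)
  λ_6+ρ ↦ (2, 0, 0, 0)
  λ_7+ρ ↦ (1, 2, 0, 1)
  λ_8+ρ ↦ (2, 0, 0, 0)
  λ_9+ρ ↦ (1, 2, 0, 1)
  λ_10+ρ ↦ (0, 0, 3, 3)
  λ_11+ρ ↦ (1, 2, 0, 1)
  λ_12+ρ ↦ (2, 0, 0, 0)
  λ_13+ρ ↦ (0, 0, 3, 3)

Linkage partition of the 13 weights (3 classes, p=7):

[[1, 3, 4, 10, 13], [2, 7, 9, 11], [5, 6, 8, 12]]


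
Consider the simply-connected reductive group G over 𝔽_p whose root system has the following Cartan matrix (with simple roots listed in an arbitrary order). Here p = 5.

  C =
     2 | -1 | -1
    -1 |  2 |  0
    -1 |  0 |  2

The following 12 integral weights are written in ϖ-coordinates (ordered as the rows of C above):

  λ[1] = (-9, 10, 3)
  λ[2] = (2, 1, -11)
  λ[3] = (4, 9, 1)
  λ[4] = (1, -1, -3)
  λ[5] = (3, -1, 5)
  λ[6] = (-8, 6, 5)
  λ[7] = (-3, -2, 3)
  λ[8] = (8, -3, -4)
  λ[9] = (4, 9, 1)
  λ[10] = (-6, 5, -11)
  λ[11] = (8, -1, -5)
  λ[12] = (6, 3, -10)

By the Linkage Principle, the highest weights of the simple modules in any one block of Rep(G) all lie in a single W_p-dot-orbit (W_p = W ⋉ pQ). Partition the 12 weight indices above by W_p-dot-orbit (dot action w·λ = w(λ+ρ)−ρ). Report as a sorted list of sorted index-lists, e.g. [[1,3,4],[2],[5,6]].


A_3 Cartan matrix, 3 simple roots permuted; ρ=(1,1,1).

Each λ_j+ρ reduced to Ā_5; 3-tuples below use C's row order:

  [1] (1, 2, 1);  [2] (0, 0, 2);  [3] (0, 0, 2);  [4] (0, 0, 2);  [5] (1, 4, 0);  [6] (3, 1, 0);  [7] (1, 2, 1);  [8] (1, 2, 1);  [9] (0, 0, 2);  [10] (1, 4, 0);  [11] (1, 4, 0);  [12] (1, 2, 1)

Partition of {1..12} into 4 W_5-dot-orbits:

[[1, 7, 8, 12], [2, 3, 4, 9], [5, 10, 11], [6]]


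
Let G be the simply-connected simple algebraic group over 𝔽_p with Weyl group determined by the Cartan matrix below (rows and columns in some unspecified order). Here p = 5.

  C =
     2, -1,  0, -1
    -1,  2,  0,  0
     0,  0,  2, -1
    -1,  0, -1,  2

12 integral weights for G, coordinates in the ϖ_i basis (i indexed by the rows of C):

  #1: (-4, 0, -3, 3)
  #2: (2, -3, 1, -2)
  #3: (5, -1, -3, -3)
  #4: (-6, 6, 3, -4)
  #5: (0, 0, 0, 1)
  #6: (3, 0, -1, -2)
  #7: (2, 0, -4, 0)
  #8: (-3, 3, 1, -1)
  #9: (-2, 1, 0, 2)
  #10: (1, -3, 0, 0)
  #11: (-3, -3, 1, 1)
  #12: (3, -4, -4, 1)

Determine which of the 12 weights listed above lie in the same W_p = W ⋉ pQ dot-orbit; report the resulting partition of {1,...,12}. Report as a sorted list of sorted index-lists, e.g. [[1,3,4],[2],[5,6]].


Cartan matrix: type A_4 (|W|=120); un-permuting the 4 rows.

Alcove-folded reps (p=5, 12 weights, presented ϖ-order):

  1: (0, 2, 1, 1)
  2: (0, 2, 1, 1)
  3: (1, 1, 1, 2)
  4: (0, 2, 1, 1)
  5: (1, 1, 1, 2)
  6: (3, 1, 1, 0)
  7: (1, 1, 1, 2)
  8: (0, 2, 0, 2)
  9: (1, 1, 1, 2)
  10: (0, 2, 1, 1)
  11: (0, 2, 0, 2)
  12: (0, 2, 1, 1)

Partition of {1..12} into 4 W_5-dot-orbits:

[[1, 2, 4, 10, 12], [3, 5, 7, 9], [6], [8, 11]]


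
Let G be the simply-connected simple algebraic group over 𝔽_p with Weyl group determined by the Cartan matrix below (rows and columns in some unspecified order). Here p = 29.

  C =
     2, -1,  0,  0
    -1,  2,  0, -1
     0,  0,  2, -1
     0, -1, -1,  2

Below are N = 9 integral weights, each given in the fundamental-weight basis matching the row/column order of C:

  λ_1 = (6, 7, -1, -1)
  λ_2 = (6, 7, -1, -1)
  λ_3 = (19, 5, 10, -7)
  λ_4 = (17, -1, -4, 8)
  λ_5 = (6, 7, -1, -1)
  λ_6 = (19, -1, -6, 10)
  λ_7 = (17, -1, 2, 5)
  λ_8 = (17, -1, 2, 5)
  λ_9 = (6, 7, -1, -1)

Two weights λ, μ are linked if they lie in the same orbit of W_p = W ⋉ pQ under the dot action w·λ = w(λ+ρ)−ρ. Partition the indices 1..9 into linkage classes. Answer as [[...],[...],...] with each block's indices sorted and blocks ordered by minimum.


A_4 Cartan matrix, 4 simple roots permuted; ρ=(1,1,1,1).

Ā_29 reps of the 9 weights (A_4, coords as presented):

  [1] (7, 8, 0, 0);  [2] (7, 8, 0, 0);  [3] (18, 0, 3, 6);  [4] (18, 0, 3, 6);  [5] (7, 8, 0, 0);  [6] (18, 0, 3, 6);  [7] (18, 0, 3, 6);  [8] (18, 0, 3, 6);  [9] (7, 8, 0, 0)

The 9 indices split into 2 linkage classes (same alcove rep ⇔ same W_29-dot-orbit):

[[1, 2, 5, 9], [3, 4, 6, 7, 8]]


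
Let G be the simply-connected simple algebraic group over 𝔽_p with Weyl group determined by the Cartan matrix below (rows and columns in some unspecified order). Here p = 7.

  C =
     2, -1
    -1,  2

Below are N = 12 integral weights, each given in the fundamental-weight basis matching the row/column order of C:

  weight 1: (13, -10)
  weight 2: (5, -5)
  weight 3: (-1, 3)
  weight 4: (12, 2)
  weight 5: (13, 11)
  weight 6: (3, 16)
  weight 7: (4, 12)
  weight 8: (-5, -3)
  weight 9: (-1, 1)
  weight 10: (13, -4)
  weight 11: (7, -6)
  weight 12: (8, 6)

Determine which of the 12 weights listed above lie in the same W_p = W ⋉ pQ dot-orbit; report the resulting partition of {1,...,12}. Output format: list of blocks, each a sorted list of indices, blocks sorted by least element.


A_2 Cartan matrix, 2 simple roots permuted; ρ=(1,1).

Ā_7 reps of the 12 weights (A_2, coords as presented):

    [1] (2, 0)
    [2] (2, 4)
    [3] (0, 4)
    [4] (2, 4)
    [5] (2, 0)
    [6] (0, 4)
    [7] (2, 4)
    [8] (2, 4)
    [9] (0, 2)
    [10] (0, 4)
    [11] (2, 4)
    [12] (2, 0)

Linkage partition of the 12 weights (4 classes, p=7):

[[1, 5, 12], [2, 4, 7, 8, 11], [3, 6, 10], [9]]


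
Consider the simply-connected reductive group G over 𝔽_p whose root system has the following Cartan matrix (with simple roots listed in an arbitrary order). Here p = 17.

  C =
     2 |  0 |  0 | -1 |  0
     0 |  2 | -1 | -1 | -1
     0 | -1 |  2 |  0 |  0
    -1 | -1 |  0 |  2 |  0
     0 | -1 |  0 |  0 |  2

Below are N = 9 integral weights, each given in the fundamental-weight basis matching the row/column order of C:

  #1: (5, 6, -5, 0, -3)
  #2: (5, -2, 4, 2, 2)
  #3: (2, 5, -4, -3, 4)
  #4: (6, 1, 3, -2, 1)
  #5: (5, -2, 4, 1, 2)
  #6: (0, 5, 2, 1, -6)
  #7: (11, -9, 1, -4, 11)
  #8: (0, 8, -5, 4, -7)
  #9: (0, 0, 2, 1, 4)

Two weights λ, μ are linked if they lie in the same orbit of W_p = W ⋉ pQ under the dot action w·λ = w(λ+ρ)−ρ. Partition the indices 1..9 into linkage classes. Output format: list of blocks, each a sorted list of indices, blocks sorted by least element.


Root system D_5: the 5×5 matrix C matches after relabeling.

Folding the 9 weights λ_j+ρ into Ā_17 (reps in the given 5-coord order):

  [1] (6, 1, 4, 1, 2)
  [2] (6, 1, 4, 1, 2)
  [3] (1, 1, 3, 2, 5)
  [4] (6, 1, 4, 1, 2)
  [5] (6, 1, 4, 1, 2)
  [6] (1, 1, 3, 2, 5)
  [7] (1, 1, 3, 2, 5)
  [8] (1, 1, 3, 2, 5)
  [9] (1, 1, 3, 2, 5)

The 9 indices split into 2 linkage classes (same alcove rep ⇔ same W_17-dot-orbit):

[[1, 2, 4, 5], [3, 6, 7, 8, 9]]


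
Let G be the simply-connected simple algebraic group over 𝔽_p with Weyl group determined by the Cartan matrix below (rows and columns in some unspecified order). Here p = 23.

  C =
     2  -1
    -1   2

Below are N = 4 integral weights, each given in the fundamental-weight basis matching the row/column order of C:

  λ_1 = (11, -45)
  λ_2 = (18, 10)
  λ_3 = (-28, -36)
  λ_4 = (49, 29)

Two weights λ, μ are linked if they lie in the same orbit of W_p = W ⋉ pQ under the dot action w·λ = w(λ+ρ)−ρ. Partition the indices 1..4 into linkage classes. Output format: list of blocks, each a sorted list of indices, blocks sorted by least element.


Root system A_2: the 2×2 matrix C matches after relabeling.

Alcove-folded reps (p=23, 4 weights, presented ϖ-order):

  λ_1 → (2, 9)
  λ_2 → (12, 4)
  λ_3 → (12, 4)
  λ_4 → (12, 4)

The 4 indices split into 2 linkage classes (same alcove rep ⇔ same W_23-dot-orbit):

[[1], [2, 3, 4]]


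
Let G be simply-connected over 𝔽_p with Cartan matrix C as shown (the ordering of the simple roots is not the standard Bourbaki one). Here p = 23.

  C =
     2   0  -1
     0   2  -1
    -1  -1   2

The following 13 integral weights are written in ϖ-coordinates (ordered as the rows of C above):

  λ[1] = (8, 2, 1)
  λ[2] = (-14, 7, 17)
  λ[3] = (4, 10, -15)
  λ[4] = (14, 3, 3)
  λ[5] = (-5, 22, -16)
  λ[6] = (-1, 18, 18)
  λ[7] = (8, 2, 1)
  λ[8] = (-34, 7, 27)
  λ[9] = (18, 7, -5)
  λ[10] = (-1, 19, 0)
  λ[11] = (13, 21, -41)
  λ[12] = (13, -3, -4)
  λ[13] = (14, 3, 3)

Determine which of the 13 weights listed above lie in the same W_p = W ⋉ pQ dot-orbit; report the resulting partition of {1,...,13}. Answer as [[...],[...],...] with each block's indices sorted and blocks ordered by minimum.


Type A_3, rank 3, |W|=24; reorder rows/cols to standard.

λ_j+ρ reflected into Ā_23 (⟨·,θ^∨⟩≤23); 3-tuples as given:

  λ_1+ρ ↦ (9, 3, 2);  λ_2+ρ ↦ (10, 5, 5);  λ_3+ρ ↦ (9, 3, 2);  λ_4+ρ ↦ (15, 4, 4);  λ_5+ρ ↦ (15, 4, 4);  λ_6+ρ ↦ (15, 4, 4);  λ_7+ρ ↦ (9, 3, 2);  λ_8+ρ ↦ (10, 5, 5);  λ_9+ρ ↦ (15, 4, 4);  λ_10+ρ ↦ (0, 20, 1);  λ_11+ρ ↦ (5, 3, 1);  λ_12+ρ ↦ (9, 3, 2);  λ_13+ρ ↦ (15, 4, 4)

Partition of {1..13} into 5 W_23-dot-orbits:

[[1, 3, 7, 12], [2, 8], [4, 5, 6, 9, 13], [10], [11]]


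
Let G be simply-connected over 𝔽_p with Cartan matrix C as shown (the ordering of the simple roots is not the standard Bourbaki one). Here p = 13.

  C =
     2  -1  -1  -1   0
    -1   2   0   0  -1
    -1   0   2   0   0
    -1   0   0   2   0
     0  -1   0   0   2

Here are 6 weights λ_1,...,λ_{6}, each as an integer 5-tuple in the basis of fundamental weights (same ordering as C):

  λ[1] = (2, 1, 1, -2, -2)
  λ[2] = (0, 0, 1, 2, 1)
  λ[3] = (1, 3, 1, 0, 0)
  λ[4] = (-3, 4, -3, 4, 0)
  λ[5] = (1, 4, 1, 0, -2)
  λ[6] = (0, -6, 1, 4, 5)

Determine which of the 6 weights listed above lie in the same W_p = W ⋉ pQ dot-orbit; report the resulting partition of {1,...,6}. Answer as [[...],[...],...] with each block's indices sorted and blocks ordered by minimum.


Dynkin diagram of C (from the 8 off-diagonal −1 entries): D_5.

Alcove-folded reps (p=13, 6 weights, presented ϖ-order):

    λ_1 → (2, 1, 2, 1, 1)
    λ_2 → (1, 1, 2, 3, 2)
    λ_3 → (2, 1, 2, 1, 1)
    λ_4 → (2, 1, 2, 1, 1)
    λ_5 → (2, 1, 2, 1, 1)
    λ_6 → (2, 1, 2, 1, 1)

Grouping the 6 weights by Ā_13-representative: 2 linkage classes.

[[1, 3, 4, 5, 6], [2]]


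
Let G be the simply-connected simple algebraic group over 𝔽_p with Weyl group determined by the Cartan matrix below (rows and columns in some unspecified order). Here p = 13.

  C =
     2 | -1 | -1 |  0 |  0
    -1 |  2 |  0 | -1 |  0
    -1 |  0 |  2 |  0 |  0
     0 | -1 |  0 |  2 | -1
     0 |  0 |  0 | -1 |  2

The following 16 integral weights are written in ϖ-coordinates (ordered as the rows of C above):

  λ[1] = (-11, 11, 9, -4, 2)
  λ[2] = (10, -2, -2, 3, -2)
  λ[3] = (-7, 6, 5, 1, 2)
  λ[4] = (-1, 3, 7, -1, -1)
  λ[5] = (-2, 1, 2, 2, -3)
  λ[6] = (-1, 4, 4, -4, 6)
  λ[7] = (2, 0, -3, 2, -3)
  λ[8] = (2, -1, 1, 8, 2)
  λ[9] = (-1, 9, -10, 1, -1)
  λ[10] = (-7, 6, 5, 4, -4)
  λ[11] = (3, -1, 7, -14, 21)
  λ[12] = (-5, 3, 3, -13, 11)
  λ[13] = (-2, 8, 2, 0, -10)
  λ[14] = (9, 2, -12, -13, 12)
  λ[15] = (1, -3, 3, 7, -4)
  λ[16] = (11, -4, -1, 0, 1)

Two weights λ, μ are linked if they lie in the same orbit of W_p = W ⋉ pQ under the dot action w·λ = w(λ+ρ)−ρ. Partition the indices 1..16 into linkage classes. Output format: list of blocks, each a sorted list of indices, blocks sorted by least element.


Cartan matrix: type A_5 (|W|=720); un-permuting the 5 rows.

Folding the 16 weights λ_j+ρ into Ā_13 (reps in the given 5-coord order):

  λ_1+ρ ↦ (9, 1, 0, 2, 0) · λ_2+ρ ↦ (9, 1, 0, 2, 0) · λ_3+ρ ↦ (6, 1, 0, 2, 3) · λ_4+ρ ↦ (0, 4, 8, 0, 0) · λ_5+ρ ↦ (1, 1, 2, 1, 2) · λ_6+ρ ↦ (0, 2, 4, 3, 3) · λ_7+ρ ↦ (1, 1, 2, 1, 2) · λ_8+ρ ↦ (1, 0, 2, 8, 1) · λ_9+ρ ↦ (9, 1, 0, 2, 0) · λ_10+ρ ↦ (6, 1, 0, 2, 3) · λ_11+ρ ↦ (0, 4, 8, 0, 0) · λ_12+ρ ↦ (0, 4, 8, 0, 0) · λ_13+ρ ↦ (1, 0, 2, 8, 1) · λ_14+ρ ↦ (9, 1, 0, 2, 0) · λ_15+ρ ↦ (0, 2, 4, 3, 3) · λ_16+ρ ↦ (9, 1, 0, 2, 0)

The 16 indices split into 6 linkage classes (same alcove rep ⇔ same W_13-dot-orbit):

[[1, 2, 9, 14, 16], [3, 10], [4, 11, 12], [5, 7], [6, 15], [8, 13]]


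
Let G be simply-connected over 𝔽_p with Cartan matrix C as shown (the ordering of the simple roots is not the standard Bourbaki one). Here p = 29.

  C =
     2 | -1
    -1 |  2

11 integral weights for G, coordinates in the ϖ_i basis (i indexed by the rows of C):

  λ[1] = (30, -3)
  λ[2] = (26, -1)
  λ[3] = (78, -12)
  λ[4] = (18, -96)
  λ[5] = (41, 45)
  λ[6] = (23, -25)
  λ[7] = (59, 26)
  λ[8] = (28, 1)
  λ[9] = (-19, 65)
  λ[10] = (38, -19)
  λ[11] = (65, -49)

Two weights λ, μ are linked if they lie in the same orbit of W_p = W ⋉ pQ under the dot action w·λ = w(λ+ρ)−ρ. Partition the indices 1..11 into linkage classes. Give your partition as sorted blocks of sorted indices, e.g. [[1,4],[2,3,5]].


A_2 Cartan matrix, 2 simple roots permuted; ρ=(1,1).

Folding the 11 weights λ_j+ρ into Ā_29 (reps in the given 2-coord order):

  1: (27, 0) · 2: (27, 0) · 3: (11, 8) · 4: (11, 8) · 5: (12, 16) · 6: (0, 24) · 7: (27, 0) · 8: (27, 0) · 9: (11, 8) · 10: (11, 8) · 11: (11, 8)

These 11 weights hit 4 W_29-dot-orbits; sizes (4, 5, 1, 1):

[[1, 2, 7, 8], [3, 4, 9, 10, 11], [5], [6]]


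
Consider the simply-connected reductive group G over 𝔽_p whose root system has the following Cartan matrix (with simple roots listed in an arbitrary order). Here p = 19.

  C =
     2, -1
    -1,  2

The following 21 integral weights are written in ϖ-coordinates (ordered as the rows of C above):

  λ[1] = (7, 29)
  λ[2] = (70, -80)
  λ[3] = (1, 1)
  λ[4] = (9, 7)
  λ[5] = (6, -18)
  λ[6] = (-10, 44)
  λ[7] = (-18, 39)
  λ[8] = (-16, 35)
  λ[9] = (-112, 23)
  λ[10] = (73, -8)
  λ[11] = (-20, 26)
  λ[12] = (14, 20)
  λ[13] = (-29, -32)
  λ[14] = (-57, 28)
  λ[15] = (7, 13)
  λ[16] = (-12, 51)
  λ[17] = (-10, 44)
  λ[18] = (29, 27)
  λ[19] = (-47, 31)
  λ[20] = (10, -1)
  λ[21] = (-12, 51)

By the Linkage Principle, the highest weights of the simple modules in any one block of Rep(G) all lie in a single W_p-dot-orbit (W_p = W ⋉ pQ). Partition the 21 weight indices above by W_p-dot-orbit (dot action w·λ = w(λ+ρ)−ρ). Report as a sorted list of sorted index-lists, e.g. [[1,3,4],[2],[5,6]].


Root system A_2: the 2×2 matrix C matches after relabeling.

Alcove-folded reps (p=19, 21 weights, presented ϖ-order):

  [1] (11, 0);  [2] (5, 11);  [3] (2, 2);  [4] (10, 8);  [5] (10, 7);  [6] (10, 7);  [7] (2, 2);  [8] (2, 2);  [9] (5, 11);  [10] (10, 7);  [11] (11, 0);  [12] (2, 2);  [13] (10, 7);  [14] (10, 8);  [15] (5, 11);  [16] (5, 11);  [17] (10, 7);  [18] (10, 8);  [19] (8, 5);  [20] (11, 0);  [21] (5, 11)

Linkage partition of the 21 weights (6 classes, p=19):

[[1, 11, 20], [2, 9, 15, 16, 21], [3, 7, 8, 12], [4, 14, 18], [5, 6, 10, 13, 17], [19]]


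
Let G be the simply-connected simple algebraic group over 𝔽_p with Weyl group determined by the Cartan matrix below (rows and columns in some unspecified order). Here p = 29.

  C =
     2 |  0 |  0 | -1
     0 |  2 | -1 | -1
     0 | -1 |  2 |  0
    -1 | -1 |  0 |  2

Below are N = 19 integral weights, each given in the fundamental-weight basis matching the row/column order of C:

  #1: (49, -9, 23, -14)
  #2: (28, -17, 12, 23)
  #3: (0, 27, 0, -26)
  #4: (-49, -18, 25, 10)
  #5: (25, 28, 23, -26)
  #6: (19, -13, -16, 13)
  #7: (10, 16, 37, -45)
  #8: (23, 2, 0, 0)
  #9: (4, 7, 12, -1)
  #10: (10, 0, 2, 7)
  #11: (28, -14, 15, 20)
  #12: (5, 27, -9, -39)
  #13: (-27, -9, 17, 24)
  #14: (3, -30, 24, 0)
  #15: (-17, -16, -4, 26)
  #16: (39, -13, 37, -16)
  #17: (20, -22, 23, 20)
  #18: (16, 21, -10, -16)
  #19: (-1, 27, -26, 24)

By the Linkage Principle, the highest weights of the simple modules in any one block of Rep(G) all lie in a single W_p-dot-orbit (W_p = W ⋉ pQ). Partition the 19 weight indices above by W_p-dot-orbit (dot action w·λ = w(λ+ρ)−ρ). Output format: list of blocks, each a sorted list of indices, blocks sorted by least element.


Root system A_4: the 4×4 matrix C matches after relabeling.

Each λ_j+ρ reduced to Ā_29; 4-tuples below use C's row order:

  λ_1 → (5, 8, 13, 0)
  λ_2 → (5, 8, 13, 0)
  λ_3 → (24, 3, 1, 1)
  λ_4 → (11, 1, 3, 8)
  λ_5 → (24, 3, 1, 1)
  λ_6 → (2, 2, 7, 13)
  λ_7 → (9, 4, 11, 3)
  λ_8 → (24, 3, 1, 1)
  λ_9 → (5, 8, 13, 0)
  λ_10 → (11, 1, 3, 8)
  λ_11 → (5, 8, 13, 0)
  λ_12 → (11, 1, 3, 8)
  λ_13 → (11, 1, 3, 8)
  λ_14 → (24, 3, 1, 1)
  λ_15 → (9, 4, 11, 3)
  λ_16 → (9, 4, 11, 3)
  λ_17 → (5, 8, 13, 0)
  λ_18 → (2, 2, 7, 13)
  λ_19 → (24, 3, 1, 1)

Grouping the 19 weights by Ā_29-representative: 5 linkage classes.

[[1, 2, 9, 11, 17], [3, 5, 8, 14, 19], [4, 10, 12, 13], [6, 18], [7, 15, 16]]


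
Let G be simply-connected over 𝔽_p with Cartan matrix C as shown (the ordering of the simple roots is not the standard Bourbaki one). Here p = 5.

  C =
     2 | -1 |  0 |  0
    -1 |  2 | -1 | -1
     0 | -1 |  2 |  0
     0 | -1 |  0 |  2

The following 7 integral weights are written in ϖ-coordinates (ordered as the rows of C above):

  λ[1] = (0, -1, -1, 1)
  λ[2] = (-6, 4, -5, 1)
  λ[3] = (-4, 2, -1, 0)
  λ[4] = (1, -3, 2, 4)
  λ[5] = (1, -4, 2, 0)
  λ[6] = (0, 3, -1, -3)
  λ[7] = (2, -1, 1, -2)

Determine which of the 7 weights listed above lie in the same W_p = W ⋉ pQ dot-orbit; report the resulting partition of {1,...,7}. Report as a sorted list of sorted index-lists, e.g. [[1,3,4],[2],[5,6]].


Cartan matrix: type D_4 (|W|=192); un-permuting the 4 rows.

Folding the 7 weights λ_j+ρ into Ā_5 (reps in the given 4-coord order):

    [1] (1, 0, 0, 2)
    [2] (1, 0, 0, 2)
    [3] (3, 0, 0, 1)
    [4] (1, 0, 0, 2)
    [5] (1, 0, 0, 2)
    [6] (1, 0, 0, 2)
    [7] (2, 1, 1, 0)

Partition of {1..7} into 3 W_5-dot-orbits:

[[1, 2, 4, 5, 6], [3], [7]]


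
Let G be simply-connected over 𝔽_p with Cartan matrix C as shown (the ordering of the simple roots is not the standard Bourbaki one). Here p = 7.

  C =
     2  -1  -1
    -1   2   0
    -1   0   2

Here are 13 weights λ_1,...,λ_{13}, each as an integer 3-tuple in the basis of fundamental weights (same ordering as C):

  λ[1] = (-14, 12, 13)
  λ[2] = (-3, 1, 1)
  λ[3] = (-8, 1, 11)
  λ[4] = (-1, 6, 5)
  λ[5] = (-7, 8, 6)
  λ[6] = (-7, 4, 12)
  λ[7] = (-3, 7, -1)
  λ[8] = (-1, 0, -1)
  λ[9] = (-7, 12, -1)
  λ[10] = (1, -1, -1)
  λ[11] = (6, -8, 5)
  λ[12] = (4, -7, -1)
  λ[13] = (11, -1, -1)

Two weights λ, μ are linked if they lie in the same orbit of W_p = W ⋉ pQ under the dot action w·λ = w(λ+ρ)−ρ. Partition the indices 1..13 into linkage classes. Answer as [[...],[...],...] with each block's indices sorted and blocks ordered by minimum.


C ↔ A_3 under row/col permutation; |W(A_3)| = 24.

λ_j+ρ reflected into Ā_7 (⟨·,θ^∨⟩≤7); 3-tuples as given:

    λ_1+ρ ↦ (0, 1, 0)
    λ_2+ρ ↦ (2, 0, 0)
    λ_3+ρ ↦ (2, 0, 0)
    λ_4+ρ ↦ (0, 1, 0)
    λ_5+ρ ↦ (4, 0, 2)
    λ_6+ρ ↦ (0, 5, 1)
    λ_7+ρ ↦ (0, 5, 1)
    λ_8+ρ ↦ (0, 1, 0)
    λ_9+ρ ↦ (0, 1, 0)
    λ_10+ρ ↦ (2, 0, 0)
    λ_11+ρ ↦ (0, 1, 0)
    λ_12+ρ ↦ (0, 5, 1)
    λ_13+ρ ↦ (2, 0, 0)

4 distinct reps among the 13 weights ⇒ 4 W_7-linkage classes:

[[1, 4, 8, 9, 11], [2, 3, 10, 13], [5], [6, 7, 12]]


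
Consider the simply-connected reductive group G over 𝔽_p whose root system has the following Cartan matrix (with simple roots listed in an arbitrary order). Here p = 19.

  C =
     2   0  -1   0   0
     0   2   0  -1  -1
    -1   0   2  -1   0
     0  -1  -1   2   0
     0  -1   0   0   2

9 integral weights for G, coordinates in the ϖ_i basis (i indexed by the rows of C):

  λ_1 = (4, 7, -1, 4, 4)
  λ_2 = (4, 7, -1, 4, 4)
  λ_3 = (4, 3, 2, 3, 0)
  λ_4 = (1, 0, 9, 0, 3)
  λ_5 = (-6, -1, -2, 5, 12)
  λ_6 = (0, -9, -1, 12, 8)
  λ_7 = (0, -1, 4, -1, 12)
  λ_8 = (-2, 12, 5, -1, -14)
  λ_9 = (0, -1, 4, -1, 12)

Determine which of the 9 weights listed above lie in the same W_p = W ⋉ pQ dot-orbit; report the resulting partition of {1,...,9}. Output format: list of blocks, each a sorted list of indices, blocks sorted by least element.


Root system A_5: the 5×5 matrix C matches after relabeling.

Alcove-folded reps (p=19, 9 weights, presented ϖ-order):

  [1] (1, 8, 0, 5, 1)
  [2] (1, 8, 0, 5, 1)
  [3] (5, 4, 3, 4, 1)
  [4] (2, 1, 10, 1, 4)
  [5] (1, 0, 5, 0, 13)
  [6] (1, 8, 0, 5, 1)
  [7] (1, 0, 5, 0, 13)
  [8] (1, 0, 5, 0, 13)
  [9] (1, 0, 5, 0, 13)

4 distinct reps among the 9 weights ⇒ 4 W_19-linkage classes:

[[1, 2, 6], [3], [4], [5, 7, 8, 9]]


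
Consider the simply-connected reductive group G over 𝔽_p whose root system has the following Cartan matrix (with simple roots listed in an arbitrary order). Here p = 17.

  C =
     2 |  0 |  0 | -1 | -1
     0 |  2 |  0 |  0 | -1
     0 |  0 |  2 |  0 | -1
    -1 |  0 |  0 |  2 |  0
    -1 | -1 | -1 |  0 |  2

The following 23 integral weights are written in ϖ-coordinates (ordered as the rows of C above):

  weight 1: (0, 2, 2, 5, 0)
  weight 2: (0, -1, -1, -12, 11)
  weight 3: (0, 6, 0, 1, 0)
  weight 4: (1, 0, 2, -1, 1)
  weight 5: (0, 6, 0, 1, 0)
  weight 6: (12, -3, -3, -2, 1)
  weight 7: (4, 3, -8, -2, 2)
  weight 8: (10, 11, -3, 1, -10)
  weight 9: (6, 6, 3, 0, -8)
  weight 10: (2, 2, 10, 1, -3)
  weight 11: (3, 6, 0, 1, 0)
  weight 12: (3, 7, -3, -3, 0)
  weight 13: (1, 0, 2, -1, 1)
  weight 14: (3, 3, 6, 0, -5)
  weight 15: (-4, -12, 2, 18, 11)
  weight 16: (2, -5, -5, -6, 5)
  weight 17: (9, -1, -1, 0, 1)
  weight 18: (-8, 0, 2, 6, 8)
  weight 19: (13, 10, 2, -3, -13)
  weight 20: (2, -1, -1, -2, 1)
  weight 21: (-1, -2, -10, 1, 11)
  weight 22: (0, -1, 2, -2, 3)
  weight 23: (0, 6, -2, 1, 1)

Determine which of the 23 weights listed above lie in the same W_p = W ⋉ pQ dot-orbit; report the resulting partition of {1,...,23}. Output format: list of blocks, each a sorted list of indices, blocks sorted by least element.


Cartan matrix: type D_5 (|W|=1920); un-permuting the 5 rows.

Folding the 23 weights λ_j+ρ into Ā_17 (reps in the given 5-coord order):

  λ_1+ρ ↦ (1, 3, 3, 6, 1)
  λ_2+ρ ↦ (2, 0, 0, 1, 2)
  λ_3+ρ ↦ (1, 7, 1, 2, 1)
  λ_4+ρ ↦ (2, 1, 3, 0, 2)
  λ_5+ρ ↦ (1, 7, 1, 2, 1)
  λ_6+ρ ↦ (2, 0, 0, 1, 2)
  λ_7+ρ ↦ (0, 0, 3, 1, 4)
  λ_8+ρ ↦ (0, 1, 9, 2, 2)
  λ_9+ρ ↦ (0, 0, 3, 1, 4)
  λ_10+ρ ↦ (0, 1, 9, 2, 2)
  λ_11+ρ ↦ (1, 7, 1, 2, 1)
  λ_12+ρ ↦ (1, 7, 1, 2, 1)
  λ_13+ρ ↦ (2, 1, 3, 0, 2)
  λ_14+ρ ↦ (0, 0, 3, 1, 4)
  λ_15+ρ ↦ (0, 1, 9, 2, 2)
  λ_16+ρ ↦ (2, 0, 0, 1, 2)
  λ_17+ρ ↦ (2, 0, 0, 1, 2)
  λ_18+ρ ↦ (2, 1, 3, 0, 2)
  λ_19+ρ ↦ (0, 1, 9, 2, 2)
  λ_20+ρ ↦ (2, 0, 0, 1, 2)
  λ_21+ρ ↦ (0, 1, 9, 2, 2)
  λ_22+ρ ↦ (0, 0, 3, 1, 4)
  λ_23+ρ ↦ (1, 7, 1, 2, 1)

Partition of {1..23} into 6 W_17-dot-orbits:

[[1], [2, 6, 16, 17, 20], [3, 5, 11, 12, 23], [4, 13, 18], [7, 9, 14, 22], [8, 10, 15, 19, 21]]


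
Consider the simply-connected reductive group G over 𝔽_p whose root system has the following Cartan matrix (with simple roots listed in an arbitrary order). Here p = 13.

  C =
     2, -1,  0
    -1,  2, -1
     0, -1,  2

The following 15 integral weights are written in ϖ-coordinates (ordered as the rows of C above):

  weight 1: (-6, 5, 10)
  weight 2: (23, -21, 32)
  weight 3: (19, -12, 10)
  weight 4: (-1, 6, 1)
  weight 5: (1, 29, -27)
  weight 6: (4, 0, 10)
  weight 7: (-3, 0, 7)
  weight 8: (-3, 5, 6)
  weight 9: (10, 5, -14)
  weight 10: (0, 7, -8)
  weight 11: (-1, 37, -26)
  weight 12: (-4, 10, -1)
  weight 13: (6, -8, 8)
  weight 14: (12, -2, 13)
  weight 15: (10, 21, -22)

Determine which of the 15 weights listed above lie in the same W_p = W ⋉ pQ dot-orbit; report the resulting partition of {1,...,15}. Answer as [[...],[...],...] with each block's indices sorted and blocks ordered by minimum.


Dynkin diagram of C (from the 4 off-diagonal −1 entries): A_3.

Folding the 15 weights λ_j+ρ into Ā_13 (reps in the given 3-coord order):

  1: (1, 1, 7)
  2: (2, 4, 7)
  3: (2, 4, 7)
  4: (0, 7, 2)
  5: (0, 7, 2)
  6: (1, 1, 7)
  7: (1, 1, 7)
  8: (2, 4, 7)
  9: (0, 7, 2)
  10: (1, 1, 7)
  11: (1, 0, 0)
  12: (3, 8, 0)
  13: (0, 7, 2)
  14: (1, 0, 0)
  15: (1, 1, 7)

5 distinct reps among the 15 weights ⇒ 5 W_13-linkage classes:

[[1, 6, 7, 10, 15], [2, 3, 8], [4, 5, 9, 13], [11, 14], [12]]


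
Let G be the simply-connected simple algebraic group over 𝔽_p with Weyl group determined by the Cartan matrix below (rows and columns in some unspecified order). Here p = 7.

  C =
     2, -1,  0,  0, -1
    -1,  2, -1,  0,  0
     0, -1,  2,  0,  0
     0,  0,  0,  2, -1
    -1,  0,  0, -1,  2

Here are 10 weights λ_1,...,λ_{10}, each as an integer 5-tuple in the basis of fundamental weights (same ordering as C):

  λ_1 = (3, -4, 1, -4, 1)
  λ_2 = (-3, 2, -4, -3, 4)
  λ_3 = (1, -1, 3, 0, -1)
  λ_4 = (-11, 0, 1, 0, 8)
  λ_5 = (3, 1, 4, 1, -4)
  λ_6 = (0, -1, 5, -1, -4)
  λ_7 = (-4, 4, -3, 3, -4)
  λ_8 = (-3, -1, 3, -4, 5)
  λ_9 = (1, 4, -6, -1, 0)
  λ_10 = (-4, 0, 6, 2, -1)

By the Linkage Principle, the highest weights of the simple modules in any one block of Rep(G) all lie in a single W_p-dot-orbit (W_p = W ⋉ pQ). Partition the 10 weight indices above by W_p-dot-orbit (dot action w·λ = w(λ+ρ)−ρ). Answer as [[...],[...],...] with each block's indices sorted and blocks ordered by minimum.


A_5 Cartan matrix, 5 simple roots permuted; ρ=(1,1,1,1,1).

Folding the 10 weights λ_j+ρ into Ā_7 (reps in the given 5-coord order):

  λ_1+ρ ↦ (0, 2, 1, 2, 1) · λ_2+ρ ↦ (0, 2, 1, 2, 1) · λ_3+ρ ↦ (2, 0, 4, 1, 0) · λ_4+ρ ↦ (2, 0, 4, 1, 0) · λ_5+ρ ↦ (0, 2, 1, 2, 1) · λ_6+ρ ↦ (2, 0, 4, 1, 0) · λ_7+ρ ↦ (0, 2, 1, 2, 1) · λ_8+ρ ↦ (0, 2, 1, 2, 1) · λ_9+ρ ↦ (2, 0, 4, 1, 0) · λ_10+ρ ↦ (2, 0, 4, 1, 0)

These 10 weights hit 2 W_7-dot-orbits; sizes (5, 5):

[[1, 2, 5, 7, 8], [3, 4, 6, 9, 10]]


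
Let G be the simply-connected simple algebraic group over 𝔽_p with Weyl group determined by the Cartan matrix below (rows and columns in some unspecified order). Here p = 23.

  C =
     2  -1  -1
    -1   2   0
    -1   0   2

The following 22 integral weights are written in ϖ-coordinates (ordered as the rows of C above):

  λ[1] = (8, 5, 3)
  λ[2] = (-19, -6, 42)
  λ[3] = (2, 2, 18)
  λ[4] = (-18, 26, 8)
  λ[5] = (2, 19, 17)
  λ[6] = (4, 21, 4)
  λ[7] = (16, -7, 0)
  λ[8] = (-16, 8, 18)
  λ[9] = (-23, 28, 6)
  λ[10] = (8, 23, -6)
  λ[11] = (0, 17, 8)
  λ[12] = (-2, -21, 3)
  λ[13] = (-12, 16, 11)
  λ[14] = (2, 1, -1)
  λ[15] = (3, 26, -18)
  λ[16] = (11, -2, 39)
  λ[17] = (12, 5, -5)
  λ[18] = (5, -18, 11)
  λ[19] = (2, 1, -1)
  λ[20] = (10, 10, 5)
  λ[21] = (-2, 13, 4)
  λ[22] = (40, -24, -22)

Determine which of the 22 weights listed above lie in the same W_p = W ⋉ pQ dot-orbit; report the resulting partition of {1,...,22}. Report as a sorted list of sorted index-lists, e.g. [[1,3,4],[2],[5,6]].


Type A_3, rank 3, |W|=24; reorder rows/cols to standard.

Folding the 22 weights λ_j+ρ into Ā_23 (reps in the given 3-coord order):

    λ_1 → (9, 6, 4)
    λ_2 → (3, 2, 0)
    λ_3 → (3, 1, 17)
    λ_4 → (9, 6, 4)
    λ_5 → (3, 2, 0)
    λ_6 → (1, 13, 4)
    λ_7 → (11, 6, 1)
    λ_8 → (9, 6, 4)
    λ_9 → (7, 1, 9)
    λ_10 → (1, 13, 4)
    λ_11 → (1, 13, 4)
    λ_12 → (3, 1, 17)
    λ_13 → (11, 6, 1)
    λ_14 → (3, 2, 0)
    λ_15 → (9, 6, 4)
    λ_16 → (11, 6, 1)
    λ_17 → (9, 6, 4)
    λ_18 → (11, 6, 1)
    λ_19 → (3, 2, 0)
    λ_20 → (11, 6, 1)
    λ_21 → (1, 13, 4)
    λ_22 → (3, 2, 0)

6 distinct reps among the 22 weights ⇒ 6 W_23-linkage classes:

[[1, 4, 8, 15, 17], [2, 5, 14, 19, 22], [3, 12], [6, 10, 11, 21], [7, 13, 16, 18, 20], [9]]


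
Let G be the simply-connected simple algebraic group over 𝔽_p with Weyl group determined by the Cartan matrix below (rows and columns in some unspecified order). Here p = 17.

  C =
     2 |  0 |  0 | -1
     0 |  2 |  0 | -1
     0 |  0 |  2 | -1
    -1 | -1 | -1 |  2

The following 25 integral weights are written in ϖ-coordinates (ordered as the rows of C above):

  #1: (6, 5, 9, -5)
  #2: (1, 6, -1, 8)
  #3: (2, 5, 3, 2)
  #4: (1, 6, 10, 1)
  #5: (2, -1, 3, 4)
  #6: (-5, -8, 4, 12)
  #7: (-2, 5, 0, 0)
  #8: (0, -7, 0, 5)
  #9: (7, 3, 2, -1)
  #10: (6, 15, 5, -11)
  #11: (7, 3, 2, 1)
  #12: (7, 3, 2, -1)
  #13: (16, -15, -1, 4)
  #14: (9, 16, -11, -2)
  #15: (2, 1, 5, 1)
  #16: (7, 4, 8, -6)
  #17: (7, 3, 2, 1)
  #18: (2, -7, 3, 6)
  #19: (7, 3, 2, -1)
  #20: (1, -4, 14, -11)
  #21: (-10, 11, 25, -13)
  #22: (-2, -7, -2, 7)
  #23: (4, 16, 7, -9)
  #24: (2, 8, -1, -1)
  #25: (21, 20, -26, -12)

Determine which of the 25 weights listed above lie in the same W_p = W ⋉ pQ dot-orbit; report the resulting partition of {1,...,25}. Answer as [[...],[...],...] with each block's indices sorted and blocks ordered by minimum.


Root system D_4: the 4×4 matrix C matches after relabeling.

Each λ_j+ρ reduced to Ā_17; 4-tuples below use C's row order:

  λ_1+ρ ↦ (3, 2, 6, 2)
  λ_2+ρ ↦ (1, 6, 1, 0)
  λ_3+ρ ↦ (3, 6, 4, 1)
  λ_4+ρ ↦ (3, 2, 6, 2)
  λ_5+ρ ↦ (3, 0, 4, 5)
  λ_6+ρ ↦ (3, 6, 4, 1)
  λ_7+ρ ↦ (1, 6, 1, 0)
  λ_8+ρ ↦ (1, 6, 1, 0)
  λ_9+ρ ↦ (8, 4, 3, 0)
  λ_10+ρ ↦ (3, 6, 4, 1)
  λ_11+ρ ↦ (8, 4, 3, 0)
  λ_12+ρ ↦ (8, 4, 3, 0)
  λ_13+ρ ↦ (3, 0, 4, 5)
  λ_14+ρ ↦ (1, 6, 1, 0)
  λ_15+ρ ↦ (3, 2, 6, 2)
  λ_16+ρ ↦ (3, 0, 4, 5)
  λ_17+ρ ↦ (8, 4, 3, 0)
  λ_18+ρ ↦ (3, 6, 4, 1)
  λ_19+ρ ↦ (8, 4, 3, 0)
  λ_20+ρ ↦ (3, 2, 6, 2)
  λ_21+ρ ↦ (3, 0, 4, 5)
  λ_22+ρ ↦ (1, 6, 1, 0)
  λ_23+ρ ↦ (3, 9, 0, 0)
  λ_24+ρ ↦ (3, 9, 0, 0)
  λ_25+ρ ↦ (3, 2, 6, 2)

Partition of {1..25} into 6 W_17-dot-orbits:

[[1, 4, 15, 20, 25], [2, 7, 8, 14, 22], [3, 6, 10, 18], [5, 13, 16, 21], [9, 11, 12, 17, 19], [23, 24]]


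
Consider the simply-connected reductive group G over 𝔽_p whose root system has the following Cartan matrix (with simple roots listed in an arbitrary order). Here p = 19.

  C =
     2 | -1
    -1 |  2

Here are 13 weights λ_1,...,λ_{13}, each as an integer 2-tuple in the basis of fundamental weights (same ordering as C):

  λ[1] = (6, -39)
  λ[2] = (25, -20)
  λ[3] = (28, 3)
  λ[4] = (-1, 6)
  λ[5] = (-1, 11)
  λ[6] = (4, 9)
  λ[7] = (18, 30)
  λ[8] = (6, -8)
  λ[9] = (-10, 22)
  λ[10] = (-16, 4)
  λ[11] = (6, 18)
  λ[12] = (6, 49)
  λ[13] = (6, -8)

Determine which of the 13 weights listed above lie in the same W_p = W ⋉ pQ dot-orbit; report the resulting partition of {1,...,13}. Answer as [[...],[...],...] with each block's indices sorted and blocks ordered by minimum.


Type A_2, rank 2, |W|=6; reorder rows/cols to standard.

Alcove-folded reps (p=19, 13 weights, presented ϖ-order):

  λ_1+ρ ↦ (0, 12);  λ_2+ρ ↦ (0, 12);  λ_3+ρ ↦ (5, 10);  λ_4+ρ ↦ (0, 7);  λ_5+ρ ↦ (0, 12);  λ_6+ρ ↦ (5, 10);  λ_7+ρ ↦ (0, 12);  λ_8+ρ ↦ (0, 7);  λ_9+ρ ↦ (5, 10);  λ_10+ρ ↦ (5, 10);  λ_11+ρ ↦ (0, 12);  λ_12+ρ ↦ (0, 7);  λ_13+ρ ↦ (0, 7)

Grouping the 13 weights by Ā_19-representative: 3 linkage classes.

[[1, 2, 5, 7, 11], [3, 6, 9, 10], [4, 8, 12, 13]]


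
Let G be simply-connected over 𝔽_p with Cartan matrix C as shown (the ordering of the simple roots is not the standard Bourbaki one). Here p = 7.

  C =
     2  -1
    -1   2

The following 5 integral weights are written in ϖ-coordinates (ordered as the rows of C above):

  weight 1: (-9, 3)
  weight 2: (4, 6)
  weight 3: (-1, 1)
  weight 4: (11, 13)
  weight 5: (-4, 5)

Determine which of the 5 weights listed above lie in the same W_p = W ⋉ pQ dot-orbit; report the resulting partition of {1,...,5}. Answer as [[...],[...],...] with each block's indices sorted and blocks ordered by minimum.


Dynkin diagram of C (from the 2 off-diagonal −1 entries): A_2.

λ_j+ρ reflected into Ā_7 (⟨·,θ^∨⟩≤7); 2-tuples as given:

  λ_1+ρ ↦ (3, 3) · λ_2+ρ ↦ (0, 2) · λ_3+ρ ↦ (0, 2) · λ_4+ρ ↦ (0, 2) · λ_5+ρ ↦ (3, 3)

Linkage partition of the 5 weights (2 classes, p=7):

[[1, 5], [2, 3, 4]]


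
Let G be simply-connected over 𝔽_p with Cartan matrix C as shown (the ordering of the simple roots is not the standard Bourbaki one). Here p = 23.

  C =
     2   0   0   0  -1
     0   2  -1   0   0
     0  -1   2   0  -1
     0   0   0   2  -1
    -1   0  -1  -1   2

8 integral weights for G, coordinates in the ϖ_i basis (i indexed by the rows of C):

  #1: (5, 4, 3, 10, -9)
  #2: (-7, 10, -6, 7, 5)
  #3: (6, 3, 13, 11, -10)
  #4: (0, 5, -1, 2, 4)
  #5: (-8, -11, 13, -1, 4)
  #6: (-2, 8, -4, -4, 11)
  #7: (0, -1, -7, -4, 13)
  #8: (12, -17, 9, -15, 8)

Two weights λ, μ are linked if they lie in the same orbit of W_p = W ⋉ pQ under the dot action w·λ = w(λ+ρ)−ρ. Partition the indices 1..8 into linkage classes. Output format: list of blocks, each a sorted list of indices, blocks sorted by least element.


C ↔ D_5 under row/col permutation; |W(D_5)| = 1920.

λ_j+ρ reflected into Ā_23 (⟨·,θ^∨⟩≤23); 5-tuples as given:

  1: (2, 1, 4, 3, 2);  2: (1, 6, 0, 3, 5);  3: (2, 1, 4, 3, 2);  4: (1, 6, 0, 3, 5);  5: (5, 10, 2, 2, 0);  6: (1, 6, 0, 3, 5);  7: (1, 6, 0, 3, 5);  8: (2, 1, 4, 3, 2)

Partition of {1..8} into 3 W_23-dot-orbits:

[[1, 3, 8], [2, 4, 6, 7], [5]]


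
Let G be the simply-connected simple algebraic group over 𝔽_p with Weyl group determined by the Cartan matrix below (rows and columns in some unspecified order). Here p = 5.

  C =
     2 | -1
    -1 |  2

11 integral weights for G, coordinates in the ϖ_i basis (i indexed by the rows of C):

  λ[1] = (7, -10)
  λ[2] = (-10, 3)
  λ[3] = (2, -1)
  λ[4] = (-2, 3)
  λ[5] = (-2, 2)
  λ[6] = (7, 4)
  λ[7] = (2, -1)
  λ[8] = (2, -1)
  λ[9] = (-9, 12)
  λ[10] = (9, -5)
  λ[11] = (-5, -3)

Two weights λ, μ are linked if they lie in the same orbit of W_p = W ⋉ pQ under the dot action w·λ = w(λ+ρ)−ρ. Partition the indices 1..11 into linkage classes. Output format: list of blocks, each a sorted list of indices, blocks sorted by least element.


Root system A_2: the 2×2 matrix C matches after relabeling.

Ā_5 reps of the 11 weights (A_2, coords as presented):

  1: (3, 1);  2: (0, 1);  3: (3, 0);  4: (1, 3);  5: (1, 2);  6: (3, 0);  7: (3, 0);  8: (3, 0);  9: (3, 0);  10: (0, 1);  11: (1, 3)

The 11 indices split into 5 linkage classes (same alcove rep ⇔ same W_5-dot-orbit):

[[1], [2, 10], [3, 6, 7, 8, 9], [4, 11], [5]]


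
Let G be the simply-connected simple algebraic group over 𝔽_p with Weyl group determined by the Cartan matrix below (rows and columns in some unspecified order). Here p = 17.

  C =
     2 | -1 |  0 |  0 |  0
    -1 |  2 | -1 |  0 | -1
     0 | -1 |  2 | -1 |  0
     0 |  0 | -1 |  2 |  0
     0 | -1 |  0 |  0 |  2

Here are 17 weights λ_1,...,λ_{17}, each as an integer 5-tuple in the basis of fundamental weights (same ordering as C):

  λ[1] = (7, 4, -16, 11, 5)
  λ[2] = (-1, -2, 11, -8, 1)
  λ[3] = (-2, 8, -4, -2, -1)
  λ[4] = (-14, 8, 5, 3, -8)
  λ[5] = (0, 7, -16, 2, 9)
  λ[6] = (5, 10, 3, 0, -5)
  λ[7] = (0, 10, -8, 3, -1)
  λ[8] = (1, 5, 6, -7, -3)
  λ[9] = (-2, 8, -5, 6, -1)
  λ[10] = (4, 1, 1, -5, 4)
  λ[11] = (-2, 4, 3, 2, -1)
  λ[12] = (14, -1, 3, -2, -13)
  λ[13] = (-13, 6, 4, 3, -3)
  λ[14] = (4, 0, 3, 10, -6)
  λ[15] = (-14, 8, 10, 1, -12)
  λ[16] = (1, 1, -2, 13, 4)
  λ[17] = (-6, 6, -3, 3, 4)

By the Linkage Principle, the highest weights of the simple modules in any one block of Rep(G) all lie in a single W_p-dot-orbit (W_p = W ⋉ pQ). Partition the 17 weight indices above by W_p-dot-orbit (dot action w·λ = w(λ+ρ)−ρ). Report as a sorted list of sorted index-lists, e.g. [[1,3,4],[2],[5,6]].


C ↔ D_5 under row/col permutation; |W(D_5)| = 1920.

Folding the 17 weights λ_j+ρ into Ā_17 (reps in the given 5-coord order):

    1: (2, 2, 2, 1, 4)
    2: (1, 0, 4, 7, 1)
    3: (1, 4, 1, 3, 0)
    4: (2, 2, 2, 1, 4)
    5: (3, 2, 1, 7, 0)
    6: (1, 0, 4, 7, 1)
    7: (1, 4, 1, 3, 0)
    8: (2, 2, 2, 4, 2)
    9: (1, 4, 1, 3, 0)
    10: (5, 0, 2, 2, 5)
    11: (1, 4, 1, 3, 0)
    12: (3, 2, 1, 7, 0)
    13: (5, 0, 2, 2, 5)
    14: (1, 0, 4, 7, 1)
    15: (2, 2, 2, 1, 4)
    16: (3, 2, 1, 7, 0)
    17: (5, 0, 2, 2, 5)

6 distinct reps among the 17 weights ⇒ 6 W_17-linkage classes:

[[1, 4, 15], [2, 6, 14], [3, 7, 9, 11], [5, 12, 16], [8], [10, 13, 17]]


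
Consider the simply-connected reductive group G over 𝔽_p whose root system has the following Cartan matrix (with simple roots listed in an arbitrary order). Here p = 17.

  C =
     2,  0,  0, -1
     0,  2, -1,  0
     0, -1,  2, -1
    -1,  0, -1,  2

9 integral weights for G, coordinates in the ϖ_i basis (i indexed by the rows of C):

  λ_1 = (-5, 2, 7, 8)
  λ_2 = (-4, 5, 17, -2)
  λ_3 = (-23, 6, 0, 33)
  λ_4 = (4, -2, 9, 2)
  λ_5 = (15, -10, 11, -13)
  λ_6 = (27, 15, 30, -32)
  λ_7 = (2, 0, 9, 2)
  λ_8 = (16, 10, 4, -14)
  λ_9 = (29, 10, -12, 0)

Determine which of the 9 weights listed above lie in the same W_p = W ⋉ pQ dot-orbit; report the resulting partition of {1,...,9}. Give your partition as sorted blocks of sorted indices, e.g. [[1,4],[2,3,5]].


Type A_4, rank 4, |W|=120; reorder rows/cols to standard.

W_17-reps of the 9 weights in Ā_17 (same 4-coord order as C):

  [1] (1, 0, 8, 5)
  [2] (3, 1, 10, 3)
  [3] (4, 0, 9, 3)
  [4] (4, 0, 9, 3)
  [5] (4, 0, 9, 3)
  [6] (3, 1, 10, 3)
  [7] (3, 1, 10, 3)
  [8] (1, 0, 8, 5)
  [9] (3, 1, 10, 3)

3 distinct reps among the 9 weights ⇒ 3 W_17-linkage classes:

[[1, 8], [2, 6, 7, 9], [3, 4, 5]]
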